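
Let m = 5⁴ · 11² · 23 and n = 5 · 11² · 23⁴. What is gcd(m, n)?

min exponent per shared prime: 5 · 11² · 23 = 13915

13915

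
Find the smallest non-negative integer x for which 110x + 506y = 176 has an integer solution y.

20

Euclid: 506 = 4·110 + 66; 110 = 1·66 + 44; 66 = 1·44 + 22; 44 = 2·22 + 0 → gcd = 22; 176 = 22·8.
Back-substitution yields 110·(-9) + 506·(2) = 22, so one solution is x = -9·8 = -72, y = 2·8 = 16.
Solutions in x differ by 506/22 = 23; the one in [0, 23) is -72 mod 23 = 20.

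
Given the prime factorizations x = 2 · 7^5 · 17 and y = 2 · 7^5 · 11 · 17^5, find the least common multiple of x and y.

max exponent per prime: 2 · 7^5 · 11 · 17^5 = 524997805178

524997805178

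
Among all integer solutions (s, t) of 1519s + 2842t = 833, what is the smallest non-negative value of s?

23

Reduce mod 2842: 1519s ≡ 833 (mod 2842). With g = gcd(1519, 2842) = 49 dividing 833, divide through: 31s ≡ 17 (mod 58).
Since gcd(31, 58) = 1, s ≡ 17·(31)⁻¹ ≡ 23 (mod 58). Smallest non-negative: 23.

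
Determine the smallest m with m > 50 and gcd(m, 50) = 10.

60

gcd(m, 50) = 10 forces 10 | m; write m = 10s. Then gcd(10s, 10·5) = 10·gcd(s, 5), so need gcd(s, 5) = 1.
10s > 50 gives s ≥ 6. The least s ≥ 6 coprime to 5 is 6, so m = 10·6 = 60.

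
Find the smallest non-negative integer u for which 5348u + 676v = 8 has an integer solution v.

90

gcd(5348, 676) = 4 (Euclid: 5348 = 7·676 + 616; 676 = 1·616 + 60; 616 = 10·60 + 16; 60 = 3·16 + 12; 16 = 1·12 + 4; 12 = 3·4 + 0), and 4 | 8.
Extended Euclid: 5348·(45) + 676·(-356) = 4. Scale by 2: u₀ = 90.
General solution u = u₀ + 169t; reducing mod 169 gives u = 90 (and v = -712).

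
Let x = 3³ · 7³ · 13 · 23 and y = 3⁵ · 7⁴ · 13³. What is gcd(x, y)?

min exponent per shared prime: 3³ · 7³ · 13 = 120393

120393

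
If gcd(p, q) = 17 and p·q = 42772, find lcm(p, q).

2516

For any two positive integers, gcd × lcm equals their product. Hence lcm = 42772 / 17 = 2516.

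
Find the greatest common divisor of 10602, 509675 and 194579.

10602 = 2 · 3² · 19 · 31; 509675 = 5² · 19 · 29 · 37; 194579 = 7² · 11 · 19²
gcd takes min exponent of each prime: 19 = 19

19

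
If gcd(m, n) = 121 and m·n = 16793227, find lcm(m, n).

138787

Since gcd(m,n)·lcm(m,n) = mn, lcm = 16793227/121 = 138787.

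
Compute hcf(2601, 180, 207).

9

gcd(2601, 180): 2601 = 14·180 + 81; 180 = 2·81 + 18; 81 = 4·18 + 9; 18 = 2·9 + 0 → 9
gcd(9, 207): 207 = 23·9 + 0 → 9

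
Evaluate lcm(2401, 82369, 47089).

3878673841

2401 = 7⁴; 82369 = 7² · 41²; 47089 = 7² · 31²
lcm takes max exponent of each prime: 7⁴ · 31² · 41² = 3878673841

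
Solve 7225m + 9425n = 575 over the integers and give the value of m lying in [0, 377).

gcd(7225, 9425) = 25 (Euclid: 9425 = 1·7225 + 2200; 7225 = 3·2200 + 625; 2200 = 3·625 + 325; 625 = 1·325 + 300; 325 = 1·300 + 25; 300 = 12·25 + 0), and 25 | 575.
Extended Euclid: 7225·(-30) + 9425·(23) = 25. Scale by 23: m₀ = -690.
General solution m = m₀ + 377t; reducing mod 377 gives m = 64 (and n = -49).

64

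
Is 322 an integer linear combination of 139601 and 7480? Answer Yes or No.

No

gcd(139601, 7480): 139601 = 18·7480 + 4961; 7480 = 1·4961 + 2519; 4961 = 1·2519 + 2442; 2519 = 1·2442 + 77; 2442 = 31·77 + 55; 77 = 1·55 + 22; 55 = 2·22 + 11; 22 = 2·11 + 0 → 11
11 does not divide 322, so a solution does not exist.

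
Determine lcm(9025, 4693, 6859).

9025 = 5² · 19²; 4693 = 13 · 19²; 6859 = 19³
lcm takes max exponent of each prime: 5² · 13 · 19³ = 2229175

2229175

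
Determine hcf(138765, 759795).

15

Euclid: 759795 = 5·138765 + 65970; 138765 = 2·65970 + 6825; 65970 = 9·6825 + 4545; 6825 = 1·4545 + 2280; 4545 = 1·2280 + 2265; 2280 = 1·2265 + 15; 2265 = 151·15 + 0. Last nonzero remainder: 15.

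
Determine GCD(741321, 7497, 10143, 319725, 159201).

741321 = 3² · 7² · 41²; 7497 = 3² · 7² · 17; 10143 = 3² · 7² · 23; 319725 = 3² · 5² · 7² · 29; 159201 = 3² · 7² · 19²
gcd takes min exponent of each prime: 3² · 7² = 441

441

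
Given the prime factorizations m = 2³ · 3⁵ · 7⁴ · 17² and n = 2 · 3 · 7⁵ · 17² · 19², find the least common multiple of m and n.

max exponent per prime: 2³ · 3⁵ · 7⁵ · 17² · 19² = 3408721385832

3408721385832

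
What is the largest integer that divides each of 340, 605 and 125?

5

gcd(340, 605): 605 = 1·340 + 265; 340 = 1·265 + 75; 265 = 3·75 + 40; 75 = 1·40 + 35; 40 = 1·35 + 5; 35 = 7·5 + 0 → 5
gcd(5, 125): 125 = 25·5 + 0 → 5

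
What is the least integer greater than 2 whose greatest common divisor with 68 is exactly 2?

gcd(t, 68) = 2 forces 2 | t; write t = 2s. Then gcd(2s, 2·34) = 2·gcd(s, 34), so need gcd(s, 34) = 1.
2s > 2 gives s ≥ 2. The least s ≥ 2 coprime to 34 is 3, so t = 2·3 = 6.

6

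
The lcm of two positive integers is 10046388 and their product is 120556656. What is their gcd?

12

gcd·lcm = product, so gcd = 120556656/10046388 = 12.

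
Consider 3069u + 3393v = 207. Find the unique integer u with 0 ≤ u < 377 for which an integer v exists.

324

gcd(3069, 3393) = 9 (Euclid: 3393 = 1·3069 + 324; 3069 = 9·324 + 153; 324 = 2·153 + 18; 153 = 8·18 + 9; 18 = 2·9 + 0), and 9 | 207.
Extended Euclid: 3069·(178) + 3393·(-161) = 9. Scale by 23: u₀ = 4094.
General solution u = u₀ + 377t; reducing mod 377 gives u = 324 (and v = -293).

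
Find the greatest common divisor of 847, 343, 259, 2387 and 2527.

7

gcd(847, 343): 847 = 2·343 + 161; 343 = 2·161 + 21; 161 = 7·21 + 14; 21 = 1·14 + 7; 14 = 2·7 + 0 → 7
gcd(7, 259): 259 = 37·7 + 0 → 7
gcd(7, 2387): 2387 = 341·7 + 0 → 7
gcd(7, 2527): 2527 = 361·7 + 0 → 7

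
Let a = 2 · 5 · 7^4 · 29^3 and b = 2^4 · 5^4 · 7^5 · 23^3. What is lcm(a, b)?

max exponent per prime: 2^4 · 5^4 · 7^5 · 23^3 · 29^3 = 49873253651410000

49873253651410000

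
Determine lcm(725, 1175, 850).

1158550

725 = 5² · 29; 1175 = 5² · 47; 850 = 2 · 5² · 17
lcm takes max exponent of each prime: 2 · 5² · 17 · 29 · 47 = 1158550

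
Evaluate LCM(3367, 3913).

144781

gcd first: 3913 = 1·3367 + 546; 3367 = 6·546 + 91; 546 = 6·91 + 0 → gcd = 91
lcm = 3367·3913/gcd = 13175071/91 = 144781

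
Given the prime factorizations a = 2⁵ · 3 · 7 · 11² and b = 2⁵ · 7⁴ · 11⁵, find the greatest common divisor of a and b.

min exponent per shared prime: 2⁵ · 7 · 11² = 27104

27104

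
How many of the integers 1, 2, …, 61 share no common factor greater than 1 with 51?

51 = 3·17. Inclusion–exclusion on these primes:
61 − ⌊61/3⌋ − ⌊61/17⌋ + ⌊61/51⌋ = 39

39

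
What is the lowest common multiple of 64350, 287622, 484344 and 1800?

27668114674200

64350 = 2 · 3² · 5² · 11 · 13; 287622 = 2 · 3² · 19 · 29²; 484344 = 2³ · 3² · 7 · 31²; 1800 = 2³ · 3² · 5²
lcm takes max exponent of each prime: 2³ · 3² · 5² · 7 · 11 · 13 · 19 · 29² · 31² = 27668114674200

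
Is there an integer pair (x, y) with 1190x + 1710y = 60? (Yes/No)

gcd(1190, 1710): 1710 = 1·1190 + 520; 1190 = 2·520 + 150; 520 = 3·150 + 70; 150 = 2·70 + 10; 70 = 7·10 + 0 → 10
10 divides 60, so a solution exists.

Yes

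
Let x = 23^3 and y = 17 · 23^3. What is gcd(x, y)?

min exponent per shared prime: 23^3 = 12167

12167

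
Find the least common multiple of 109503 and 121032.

1472596344

109503 = 3² · 23³; 121032 = 2³ · 3² · 41²
max exponents: 2³ · 3² · 23³ · 41² = 1472596344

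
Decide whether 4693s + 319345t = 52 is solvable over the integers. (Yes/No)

By Bézout, 4693s + 319345t = 52 has integer solutions iff gcd(4693, 319345) | 52.
Euclid: 319345 = 68·4693 + 221; 4693 = 21·221 + 52; 221 = 4·52 + 13; 52 = 4·13 + 0. gcd = 13; 52 mod 13 = 0. Yes.

Yes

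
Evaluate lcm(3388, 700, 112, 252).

3049200

lcm(3388, 700) = 3388·700/gcd = 2371600/28 = 84700
lcm(84700, 112) = 84700·112/gcd = 9486400/28 = 338800
lcm(338800, 252) = 338800·252/gcd = 85377600/28 = 3049200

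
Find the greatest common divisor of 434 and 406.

14

Euclid: 434 = 1·406 + 28; 406 = 14·28 + 14; 28 = 2·14 + 0. Last nonzero remainder: 14.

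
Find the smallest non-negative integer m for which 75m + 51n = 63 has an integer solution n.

9

Euclid: 75 = 1·51 + 24; 51 = 2·24 + 3; 24 = 8·3 + 0 → gcd = 3; 63 = 3·21.
Back-substitution yields 75·(-2) + 51·(3) = 3, so one solution is m = -2·21 = -42, n = 3·21 = 63.
Solutions in m differ by 51/3 = 17; the one in [0, 17) is -42 mod 17 = 9.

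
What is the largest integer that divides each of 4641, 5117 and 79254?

119

gcd(4641, 5117): 5117 = 1·4641 + 476; 4641 = 9·476 + 357; 476 = 1·357 + 119; 357 = 3·119 + 0 → 119
gcd(119, 79254): 79254 = 666·119 + 0 → 119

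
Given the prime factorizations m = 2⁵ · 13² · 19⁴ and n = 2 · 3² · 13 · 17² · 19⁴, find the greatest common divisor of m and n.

3388346

min exponent per shared prime: 2 · 13 · 19⁴ = 3388346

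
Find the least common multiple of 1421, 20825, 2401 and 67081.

40511892925

1421 = 7² · 29; 20825 = 5² · 7² · 17; 2401 = 7⁴; 67081 = 7² · 37²
lcm takes max exponent of each prime: 5² · 7⁴ · 17 · 29 · 37² = 40511892925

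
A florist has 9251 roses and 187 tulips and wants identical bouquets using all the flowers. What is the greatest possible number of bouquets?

11

9251 = 11 · 29²
187 = 11 · 17
Common: 11 = 11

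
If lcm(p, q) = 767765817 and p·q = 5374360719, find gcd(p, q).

gcd·lcm = product, so gcd = 5374360719/767765817 = 7.

7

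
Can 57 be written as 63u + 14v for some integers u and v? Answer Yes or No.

By Bézout, 63u + 14v = 57 has integer solutions iff gcd(63, 14) | 57.
Euclid: 63 = 4·14 + 7; 14 = 2·7 + 0. gcd = 7; 57 mod 7 = 1. No.

No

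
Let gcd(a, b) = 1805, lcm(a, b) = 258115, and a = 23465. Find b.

19855

a·b = gcd·lcm = 1805·258115 = 465897575, so b = 465897575/23465 = 19855.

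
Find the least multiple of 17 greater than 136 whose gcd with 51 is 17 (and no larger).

Multiples of 17 above 136: 17·9, 17·10, … . Need the cofactor coprime to 51/17 = 3.
Checking s = 9, 10, … the first with gcd(s, 3) = 1 is s = 10, giving 170.

170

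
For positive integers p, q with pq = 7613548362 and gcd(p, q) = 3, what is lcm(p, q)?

2537849454

For any two positive integers, gcd × lcm equals their product. Hence lcm = 7613548362 / 3 = 2537849454.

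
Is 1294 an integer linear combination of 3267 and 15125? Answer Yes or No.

By Bézout, 3267u + 15125v = 1294 has integer solutions iff gcd(3267, 15125) | 1294.
Euclid: 15125 = 4·3267 + 2057; 3267 = 1·2057 + 1210; 2057 = 1·1210 + 847; 1210 = 1·847 + 363; 847 = 2·363 + 121; 363 = 3·121 + 0. gcd = 121; 1294 mod 121 = 84. No.

No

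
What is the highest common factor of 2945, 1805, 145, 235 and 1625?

5

gcd(2945, 1805): 2945 = 1·1805 + 1140; 1805 = 1·1140 + 665; 1140 = 1·665 + 475; 665 = 1·475 + 190; 475 = 2·190 + 95; 190 = 2·95 + 0 → 95
gcd(95, 145): 145 = 1·95 + 50; 95 = 1·50 + 45; 50 = 1·45 + 5; 45 = 9·5 + 0 → 5
gcd(5, 235): 235 = 47·5 + 0 → 5
gcd(5, 1625): 1625 = 325·5 + 0 → 5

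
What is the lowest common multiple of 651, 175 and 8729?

651 = 3 · 7 · 31; 175 = 5² · 7; 8729 = 7 · 29 · 43
lcm takes max exponent of each prime: 3 · 5² · 7 · 29 · 31 · 43 = 20294925

20294925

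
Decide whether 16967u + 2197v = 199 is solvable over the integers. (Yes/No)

By Bézout, 16967u + 2197v = 199 has integer solutions iff gcd(16967, 2197) | 199.
Euclid: 16967 = 7·2197 + 1588; 2197 = 1·1588 + 609; 1588 = 2·609 + 370; 609 = 1·370 + 239; 370 = 1·239 + 131; 239 = 1·131 + 108; 131 = 1·108 + 23; 108 = 4·23 + 16; 23 = 1·16 + 7; 16 = 2·7 + 2; 7 = 3·2 + 1; 2 = 2·1 + 0. gcd = 1; 199 mod 1 = 0. Yes.

Yes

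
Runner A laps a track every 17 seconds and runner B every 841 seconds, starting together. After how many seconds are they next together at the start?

14297

17 = 17; 841 = 29²
max exponents: 17 · 29² = 14297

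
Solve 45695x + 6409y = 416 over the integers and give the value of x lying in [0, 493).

Euclid: 45695 = 7·6409 + 832; 6409 = 7·832 + 585; 832 = 1·585 + 247; 585 = 2·247 + 91; 247 = 2·91 + 65; 91 = 1·65 + 26; 65 = 2·26 + 13; 26 = 2·13 + 0 → gcd = 13; 416 = 13·32.
Back-substitution yields 45695·(208) + 6409·(-1483) = 13, so one solution is x = 208·32 = 6656, y = -1483·32 = -47456.
Solutions in x differ by 6409/13 = 493; the one in [0, 493) is 6656 mod 493 = 247.

247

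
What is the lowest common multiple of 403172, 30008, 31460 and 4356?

14623048440

403172 = 2² · 7² · 11² · 17; 30008 = 2³ · 11² · 31; 31460 = 2² · 5 · 11² · 13; 4356 = 2² · 3² · 11²
lcm takes max exponent of each prime: 2³ · 3² · 5 · 7² · 11² · 13 · 17 · 31 = 14623048440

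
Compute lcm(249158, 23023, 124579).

249158 = 2 · 7 · 13 · 37²; 23023 = 7 · 11 · 13 · 23; 124579 = 7 · 13 · 37²
lcm takes max exponent of each prime: 2 · 7 · 11 · 13 · 23 · 37² = 63036974

63036974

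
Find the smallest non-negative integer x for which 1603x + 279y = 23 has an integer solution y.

Reduce mod 279: 1603x ≡ 23 (mod 279). With g = gcd(1603, 279) = 1 dividing 23, divide through: 1603x ≡ 23 (mod 279).
Since gcd(1603, 279) = 1, x ≡ 23·(1603)⁻¹ ≡ 149 (mod 279). Smallest non-negative: 149.

149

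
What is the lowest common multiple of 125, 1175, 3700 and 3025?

lcm(125, 1175) = 125·1175/gcd = 146875/25 = 5875
lcm(5875, 3700) = 5875·3700/gcd = 21737500/25 = 869500
lcm(869500, 3025) = 869500·3025/gcd = 2630237500/25 = 105209500

105209500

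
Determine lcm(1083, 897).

323817

1083 = 3 · 19²; 897 = 3 · 13 · 23
max exponents: 3 · 13 · 19² · 23 = 323817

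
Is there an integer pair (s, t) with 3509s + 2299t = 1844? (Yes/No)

No

gcd(3509, 2299): 3509 = 1·2299 + 1210; 2299 = 1·1210 + 1089; 1210 = 1·1089 + 121; 1089 = 9·121 + 0 → 121
121 does not divide 1844, so a solution does not exist.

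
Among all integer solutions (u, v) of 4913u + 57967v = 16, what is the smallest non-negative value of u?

29013

Euclid: 57967 = 11·4913 + 3924; 4913 = 1·3924 + 989; 3924 = 3·989 + 957; 989 = 1·957 + 32; 957 = 29·32 + 29; 32 = 1·29 + 3; 29 = 9·3 + 2; 3 = 1·2 + 1; 2 = 2·1 + 0 → gcd = 1; 16 = 1·16.
Back-substitution yields 4913·(19928) + 57967·(-1689) = 1, so one solution is u = 19928·16 = 318848, v = -1689·16 = -27024.
Solutions in u differ by 57967/1 = 57967; the one in [0, 57967) is 318848 mod 57967 = 29013.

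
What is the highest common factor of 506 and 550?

22

506 = 2 · 11 · 23
550 = 2 · 5² · 11
Common: 2 · 11 = 22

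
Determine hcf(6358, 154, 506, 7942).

22

6358 = 2 · 11 · 17²; 154 = 2 · 7 · 11; 506 = 2 · 11 · 23; 7942 = 2 · 11 · 19²
gcd takes min exponent of each prime: 2 · 11 = 22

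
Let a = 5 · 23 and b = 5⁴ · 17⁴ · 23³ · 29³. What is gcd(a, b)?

115

min exponent per shared prime: 5 · 23 = 115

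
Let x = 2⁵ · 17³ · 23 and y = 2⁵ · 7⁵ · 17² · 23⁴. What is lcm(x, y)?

739432076999392

max exponent per prime: 2⁵ · 7⁵ · 17³ · 23⁴ = 739432076999392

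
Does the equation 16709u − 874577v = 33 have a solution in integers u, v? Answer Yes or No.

Yes

By Bézout, 16709u − 874577v = 33 has integer solutions iff gcd(16709, 874577) | 33.
Euclid: 874577 = 52·16709 + 5709; 16709 = 2·5709 + 5291; 5709 = 1·5291 + 418; 5291 = 12·418 + 275; 418 = 1·275 + 143; 275 = 1·143 + 132; 143 = 1·132 + 11; 132 = 12·11 + 0. gcd = 11; 33 mod 11 = 0. Yes.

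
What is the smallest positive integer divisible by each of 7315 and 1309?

7315 = 5 · 7 · 11 · 19; 1309 = 7 · 11 · 17
max exponents: 5 · 7 · 11 · 17 · 19 = 124355

124355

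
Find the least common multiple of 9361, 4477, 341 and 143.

9361 = 11 · 23 · 37; 4477 = 11² · 37; 341 = 11 · 31; 143 = 11 · 13
lcm takes max exponent of each prime: 11² · 13 · 23 · 31 · 37 = 41497313

41497313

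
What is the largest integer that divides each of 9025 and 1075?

9025 = 5² · 19²
1075 = 5² · 43
Common: 5² = 25

25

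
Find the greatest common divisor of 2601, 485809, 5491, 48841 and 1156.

gcd(2601, 485809): 485809 = 186·2601 + 2023; 2601 = 1·2023 + 578; 2023 = 3·578 + 289; 578 = 2·289 + 0 → 289
gcd(289, 5491): 5491 = 19·289 + 0 → 289
gcd(289, 48841): 48841 = 169·289 + 0 → 289
gcd(289, 1156): 1156 = 4·289 + 0 → 289

289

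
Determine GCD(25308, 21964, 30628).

76

gcd(25308, 21964): 25308 = 1·21964 + 3344; 21964 = 6·3344 + 1900; 3344 = 1·1900 + 1444; 1900 = 1·1444 + 456; 1444 = 3·456 + 76; 456 = 6·76 + 0 → 76
gcd(76, 30628): 30628 = 403·76 + 0 → 76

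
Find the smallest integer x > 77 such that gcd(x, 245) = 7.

gcd(x, 245) = 7 forces 7 | x; write x = 7s. Then gcd(7s, 7·35) = 7·gcd(s, 35), so need gcd(s, 35) = 1.
7s > 77 gives s ≥ 12. The least s ≥ 12 coprime to 35 is 12, so x = 7·12 = 84.

84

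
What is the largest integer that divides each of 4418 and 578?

Euclid: 4418 = 7·578 + 372; 578 = 1·372 + 206; 372 = 1·206 + 166; 206 = 1·166 + 40; 166 = 4·40 + 6; 40 = 6·6 + 4; 6 = 1·4 + 2; 4 = 2·2 + 0. Last nonzero remainder: 2.

2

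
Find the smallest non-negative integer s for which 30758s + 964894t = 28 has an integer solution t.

51479

Reduce mod 964894: 30758s ≡ 28 (mod 964894). With g = gcd(30758, 964894) = 14 dividing 28, divide through: 2197s ≡ 2 (mod 68921).
Since gcd(2197, 68921) = 1, s ≡ 2·(2197)⁻¹ ≡ 51479 (mod 68921). Smallest non-negative: 51479.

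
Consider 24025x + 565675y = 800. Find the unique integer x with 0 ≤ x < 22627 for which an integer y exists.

4144

gcd(24025, 565675) = 25 (Euclid: 565675 = 23·24025 + 13100; 24025 = 1·13100 + 10925; 13100 = 1·10925 + 2175; 10925 = 5·2175 + 50; 2175 = 43·50 + 25; 50 = 2·25 + 0), and 25 | 800.
Extended Euclid: 24025·(-11184) + 565675·(475) = 25. Scale by 32: x₀ = -357888.
General solution x = x₀ + 22627t; reducing mod 22627 gives x = 4144 (and y = -176).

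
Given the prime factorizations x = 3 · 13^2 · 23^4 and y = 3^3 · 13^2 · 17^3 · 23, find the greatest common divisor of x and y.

11661

min exponent per shared prime: 3 · 13^2 · 23 = 11661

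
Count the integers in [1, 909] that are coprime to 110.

331

Prime factors of 110: 2, 5, 11. Count integers ≤ 909 divisible by none of them.
By inclusion–exclusion: 909 − ⌊909/2⌋ − ⌊909/5⌋ − ⌊909/11⌋ + ⌊909/10⌋ + ⌊909/22⌋ + ⌊909/55⌋ − ⌊909/110⌋ = 331.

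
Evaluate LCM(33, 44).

132

gcd first: 44 = 1·33 + 11; 33 = 3·11 + 0 → gcd = 11
lcm = 33·44/gcd = 1452/11 = 132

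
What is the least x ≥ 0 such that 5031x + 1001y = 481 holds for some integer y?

gcd(5031, 1001) = 13 (Euclid: 5031 = 5·1001 + 26; 1001 = 38·26 + 13; 26 = 2·13 + 0), and 13 | 481.
Extended Euclid: 5031·(-38) + 1001·(191) = 13. Scale by 37: x₀ = -1406.
General solution x = x₀ + 77t; reducing mod 77 gives x = 57 (and y = -286).

57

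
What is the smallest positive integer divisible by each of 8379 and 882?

16758

gcd first: 8379 = 9·882 + 441; 882 = 2·441 + 0 → gcd = 441
lcm = 8379·882/gcd = 7390278/441 = 16758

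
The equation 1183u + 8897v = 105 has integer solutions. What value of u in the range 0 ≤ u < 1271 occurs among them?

331

Euclid: 8897 = 7·1183 + 616; 1183 = 1·616 + 567; 616 = 1·567 + 49; 567 = 11·49 + 28; 49 = 1·28 + 21; 28 = 1·21 + 7; 21 = 3·7 + 0 → gcd = 7; 105 = 7·15.
Back-substitution yields 1183·(361) + 8897·(-48) = 7, so one solution is u = 361·15 = 5415, v = -48·15 = -720.
Solutions in u differ by 8897/7 = 1271; the one in [0, 1271) is 5415 mod 1271 = 331.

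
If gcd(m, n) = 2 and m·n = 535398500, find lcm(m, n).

267699250

Since gcd(m,n)·lcm(m,n) = mn, lcm = 535398500/2 = 267699250.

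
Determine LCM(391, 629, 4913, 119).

lcm(391, 629) = 391·629/gcd = 245939/17 = 14467
lcm(14467, 4913) = 14467·4913/gcd = 71076371/17 = 4180963
lcm(4180963, 119) = 4180963·119/gcd = 497534597/17 = 29266741

29266741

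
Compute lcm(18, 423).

gcd first: 423 = 23·18 + 9; 18 = 2·9 + 0 → gcd = 9
lcm = 18·423/gcd = 7614/9 = 846

846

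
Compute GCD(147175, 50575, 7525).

gcd(147175, 50575): 147175 = 2·50575 + 46025; 50575 = 1·46025 + 4550; 46025 = 10·4550 + 525; 4550 = 8·525 + 350; 525 = 1·350 + 175; 350 = 2·175 + 0 → 175
gcd(175, 7525): 7525 = 43·175 + 0 → 175

175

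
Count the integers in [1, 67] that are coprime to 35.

Prime factors of 35: 5, 7. Count integers ≤ 67 divisible by none of them.
By inclusion–exclusion: 67 − ⌊67/5⌋ − ⌊67/7⌋ + ⌊67/35⌋ = 46.

46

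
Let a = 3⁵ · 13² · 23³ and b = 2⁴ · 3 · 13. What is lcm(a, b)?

max exponent per prime: 2⁴ · 3⁵ · 13² · 23³ = 7994595024

7994595024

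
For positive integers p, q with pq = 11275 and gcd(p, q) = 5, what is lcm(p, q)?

Since gcd(p,q)·lcm(p,q) = pq, lcm = 11275/5 = 2255.

2255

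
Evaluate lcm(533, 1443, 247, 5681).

25854231

lcm(533, 1443) = 533·1443/gcd = 769119/13 = 59163
lcm(59163, 247) = 59163·247/gcd = 14613261/13 = 1124097
lcm(1124097, 5681) = 1124097·5681/gcd = 6385995057/247 = 25854231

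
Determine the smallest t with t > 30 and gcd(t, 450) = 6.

42

gcd(t, 450) = 6 forces 6 | t; write t = 6s. Then gcd(6s, 6·75) = 6·gcd(s, 75), so need gcd(s, 75) = 1.
6s > 30 gives s ≥ 6. The least s ≥ 6 coprime to 75 is 7, so t = 6·7 = 42.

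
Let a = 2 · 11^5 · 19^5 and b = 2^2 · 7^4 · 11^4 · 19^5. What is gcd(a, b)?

min exponent per shared prime: 2 · 11^4 · 19^5 = 72505130918

72505130918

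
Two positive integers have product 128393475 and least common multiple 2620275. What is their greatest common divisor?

49

gcd·lcm = product, so gcd = 128393475/2620275 = 49.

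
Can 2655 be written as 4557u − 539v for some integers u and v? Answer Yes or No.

By Bézout, 4557u − 539v = 2655 has integer solutions iff gcd(4557, 539) | 2655.
Euclid: 4557 = 8·539 + 245; 539 = 2·245 + 49; 245 = 5·49 + 0. gcd = 49; 2655 mod 49 = 9. No.

No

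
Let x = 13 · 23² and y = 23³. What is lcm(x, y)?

158171

max exponent per prime: 13 · 23³ = 158171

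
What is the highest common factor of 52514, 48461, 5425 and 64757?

gcd(52514, 48461): 52514 = 1·48461 + 4053; 48461 = 11·4053 + 3878; 4053 = 1·3878 + 175; 3878 = 22·175 + 28; 175 = 6·28 + 7; 28 = 4·7 + 0 → 7
gcd(7, 5425): 5425 = 775·7 + 0 → 7
gcd(7, 64757): 64757 = 9251·7 + 0 → 7

7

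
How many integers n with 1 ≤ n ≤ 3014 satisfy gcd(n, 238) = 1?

238 = 2·7·17. Inclusion–exclusion on these primes:
3014 − ⌊3014/2⌋ − ⌊3014/7⌋ − ⌊3014/17⌋ + ⌊3014/14⌋ + ⌊3014/34⌋ + ⌊3014/119⌋ − ⌊3014/238⌋ = 1216

1216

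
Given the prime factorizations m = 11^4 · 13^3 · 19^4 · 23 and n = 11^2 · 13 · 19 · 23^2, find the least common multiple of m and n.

2217536992621093

max exponent per prime: 11^4 · 13^3 · 19^4 · 23^2 = 2217536992621093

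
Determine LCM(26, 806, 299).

18538

lcm(26, 806) = 26·806/gcd = 20956/26 = 806
lcm(806, 299) = 806·299/gcd = 240994/13 = 18538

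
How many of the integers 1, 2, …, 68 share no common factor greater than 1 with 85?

51

85 = 5·17. Inclusion–exclusion on these primes:
68 − ⌊68/5⌋ − ⌊68/17⌋ + ⌊68/85⌋ = 51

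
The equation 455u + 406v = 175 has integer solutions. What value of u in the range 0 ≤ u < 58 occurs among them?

gcd(455, 406) = 7 (Euclid: 455 = 1·406 + 49; 406 = 8·49 + 14; 49 = 3·14 + 7; 14 = 2·7 + 0), and 7 | 175.
Extended Euclid: 455·(25) + 406·(-28) = 7. Scale by 25: u₀ = 625.
General solution u = u₀ + 58t; reducing mod 58 gives u = 45 (and v = -50).

45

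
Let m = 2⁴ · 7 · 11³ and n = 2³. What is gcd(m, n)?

min exponent per shared prime: 2³ = 8

8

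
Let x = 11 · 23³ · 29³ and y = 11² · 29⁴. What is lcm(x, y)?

1041264039167

max exponent per prime: 11² · 23³ · 29⁴ = 1041264039167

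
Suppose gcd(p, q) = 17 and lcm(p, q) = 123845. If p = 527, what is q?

3995

p·q = gcd·lcm = 17·123845 = 2105365, so q = 2105365/527 = 3995.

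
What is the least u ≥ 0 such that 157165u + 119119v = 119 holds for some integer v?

6146

Euclid: 157165 = 1·119119 + 38046; 119119 = 3·38046 + 4981; 38046 = 7·4981 + 3179; 4981 = 1·3179 + 1802; 3179 = 1·1802 + 1377; 1802 = 1·1377 + 425; 1377 = 3·425 + 102; 425 = 4·102 + 17; 102 = 6·17 + 0 → gcd = 17; 119 = 17·7.
Back-substitution yields 157165·(-1124) + 119119·(1483) = 17, so one solution is u = -1124·7 = -7868, v = 1483·7 = 10381.
Solutions in u differ by 119119/17 = 7007; the one in [0, 7007) is -7868 mod 7007 = 6146.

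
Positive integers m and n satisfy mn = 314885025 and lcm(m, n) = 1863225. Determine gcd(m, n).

169

gcd·lcm = product, so gcd = 314885025/1863225 = 169.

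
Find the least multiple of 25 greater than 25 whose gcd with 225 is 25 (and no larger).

50

Multiples of 25 above 25: 25·2, 25·3, … . Need the cofactor coprime to 225/25 = 9.
Checking s = 2, 3, … the first with gcd(s, 9) = 1 is s = 2, giving 50.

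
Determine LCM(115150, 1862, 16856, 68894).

115150 = 2 · 5² · 7² · 47; 1862 = 2 · 7² · 19; 16856 = 2³ · 7² · 43; 68894 = 2 · 7² · 19 · 37
lcm takes max exponent of each prime: 2³ · 5² · 7² · 19 · 37 · 43 · 47 = 13923477400

13923477400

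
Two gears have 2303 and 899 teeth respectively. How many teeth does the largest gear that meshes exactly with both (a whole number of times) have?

Euclid: 2303 = 2·899 + 505; 899 = 1·505 + 394; 505 = 1·394 + 111; 394 = 3·111 + 61; 111 = 1·61 + 50; 61 = 1·50 + 11; 50 = 4·11 + 6; 11 = 1·6 + 5; 6 = 1·5 + 1; 5 = 5·1 + 0. Last nonzero remainder: 1.

1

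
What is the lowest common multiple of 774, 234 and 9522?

5322798

lcm(774, 234) = 774·234/gcd = 181116/18 = 10062
lcm(10062, 9522) = 10062·9522/gcd = 95810364/18 = 5322798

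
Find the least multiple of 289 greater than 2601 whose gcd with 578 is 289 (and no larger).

578 = 289·2. Any k with gcd(k, 578) = 289 is a multiple of 289, say 289s, with s coprime to 2.
Need s > 2601/289, so s ≥ 10. First s ≥ 10 with gcd(s, 2) = 1 is s = 11. Thus k = 289·11 = 3179.

3179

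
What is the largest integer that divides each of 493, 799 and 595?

gcd(493, 799): 799 = 1·493 + 306; 493 = 1·306 + 187; 306 = 1·187 + 119; 187 = 1·119 + 68; 119 = 1·68 + 51; 68 = 1·51 + 17; 51 = 3·17 + 0 → 17
gcd(17, 595): 595 = 35·17 + 0 → 17

17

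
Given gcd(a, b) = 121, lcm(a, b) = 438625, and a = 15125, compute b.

a·b = gcd·lcm = 121·438625 = 53073625, so b = 53073625/15125 = 3509.

3509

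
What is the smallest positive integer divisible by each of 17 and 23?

391

gcd first: 23 = 1·17 + 6; 17 = 2·6 + 5; 6 = 1·5 + 1; 5 = 5·1 + 0 → gcd = 1
lcm = 17·23/gcd = 391/1 = 391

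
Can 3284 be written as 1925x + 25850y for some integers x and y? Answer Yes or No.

No

gcd(1925, 25850): 25850 = 13·1925 + 825; 1925 = 2·825 + 275; 825 = 3·275 + 0 → 275
275 does not divide 3284, so a solution does not exist.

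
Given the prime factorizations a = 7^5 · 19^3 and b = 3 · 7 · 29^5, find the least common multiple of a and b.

7093527343337211

max exponent per prime: 3 · 7^5 · 19^3 · 29^5 = 7093527343337211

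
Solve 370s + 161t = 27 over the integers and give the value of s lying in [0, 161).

71

gcd(370, 161) = 1 (Euclid: 370 = 2·161 + 48; 161 = 3·48 + 17; 48 = 2·17 + 14; 17 = 1·14 + 3; 14 = 4·3 + 2; 3 = 1·2 + 1; 2 = 2·1 + 0), and 1 | 27.
Extended Euclid: 370·(-57) + 161·(131) = 1. Scale by 27: s₀ = -1539.
General solution s = s₀ + 161k; reducing mod 161 gives s = 71 (and t = -163).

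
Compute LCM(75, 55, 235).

75 = 3 · 5²; 55 = 5 · 11; 235 = 5 · 47
lcm takes max exponent of each prime: 3 · 5² · 11 · 47 = 38775

38775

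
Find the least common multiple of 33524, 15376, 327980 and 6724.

33524 = 2² · 17² · 29; 15376 = 2⁴ · 31²; 327980 = 2² · 5 · 23² · 31; 6724 = 2² · 41²
lcm takes max exponent of each prime: 2⁴ · 5 · 17² · 23² · 29 · 31² · 41² = 572970946408720

572970946408720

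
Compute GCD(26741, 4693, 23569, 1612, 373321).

13

26741 = 11² · 13 · 17; 4693 = 13 · 19²; 23569 = 7² · 13 · 37; 1612 = 2² · 13 · 31; 373321 = 13² · 47²
gcd takes min exponent of each prime: 13 = 13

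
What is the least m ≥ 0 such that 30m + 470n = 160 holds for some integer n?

21

Euclid: 470 = 15·30 + 20; 30 = 1·20 + 10; 20 = 2·10 + 0 → gcd = 10; 160 = 10·16.
Back-substitution yields 30·(16) + 470·(-1) = 10, so one solution is m = 16·16 = 256, n = -1·16 = -16.
Solutions in m differ by 470/10 = 47; the one in [0, 47) is 256 mod 47 = 21.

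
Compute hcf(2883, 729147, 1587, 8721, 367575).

3

gcd(2883, 729147): 729147 = 252·2883 + 2631; 2883 = 1·2631 + 252; 2631 = 10·252 + 111; 252 = 2·111 + 30; 111 = 3·30 + 21; 30 = 1·21 + 9; 21 = 2·9 + 3; 9 = 3·3 + 0 → 3
gcd(3, 1587): 1587 = 529·3 + 0 → 3
gcd(3, 8721): 8721 = 2907·3 + 0 → 3
gcd(3, 367575): 367575 = 122525·3 + 0 → 3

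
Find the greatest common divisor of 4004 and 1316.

Euclid: 4004 = 3·1316 + 56; 1316 = 23·56 + 28; 56 = 2·28 + 0. Last nonzero remainder: 28.

28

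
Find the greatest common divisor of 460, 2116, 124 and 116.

gcd(460, 2116): 2116 = 4·460 + 276; 460 = 1·276 + 184; 276 = 1·184 + 92; 184 = 2·92 + 0 → 92
gcd(92, 124): 124 = 1·92 + 32; 92 = 2·32 + 28; 32 = 1·28 + 4; 28 = 7·4 + 0 → 4
gcd(4, 116): 116 = 29·4 + 0 → 4

4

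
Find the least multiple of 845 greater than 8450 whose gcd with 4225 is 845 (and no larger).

Multiples of 845 above 8450: 845·11, 845·12, … . Need the cofactor coprime to 4225/845 = 5.
Checking s = 11, 12, … the first with gcd(s, 5) = 1 is s = 11, giving 9295.

9295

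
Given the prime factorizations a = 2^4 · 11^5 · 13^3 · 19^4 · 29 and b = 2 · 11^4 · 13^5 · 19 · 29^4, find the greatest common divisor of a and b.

min exponent per shared prime: 2 · 11^4 · 13^3 · 19 · 29 = 35447237254

35447237254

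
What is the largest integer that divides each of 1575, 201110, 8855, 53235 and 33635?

gcd(1575, 201110): 201110 = 127·1575 + 1085; 1575 = 1·1085 + 490; 1085 = 2·490 + 105; 490 = 4·105 + 70; 105 = 1·70 + 35; 70 = 2·35 + 0 → 35
gcd(35, 8855): 8855 = 253·35 + 0 → 35
gcd(35, 53235): 53235 = 1521·35 + 0 → 35
gcd(35, 33635): 33635 = 961·35 + 0 → 35

35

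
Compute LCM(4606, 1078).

gcd first: 4606 = 4·1078 + 294; 1078 = 3·294 + 196; 294 = 1·196 + 98; 196 = 2·98 + 0 → gcd = 98
lcm = 4606·1078/gcd = 4965268/98 = 50666

50666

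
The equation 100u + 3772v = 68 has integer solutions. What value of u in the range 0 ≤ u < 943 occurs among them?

Euclid: 3772 = 37·100 + 72; 100 = 1·72 + 28; 72 = 2·28 + 16; 28 = 1·16 + 12; 16 = 1·12 + 4; 12 = 3·4 + 0 → gcd = 4; 68 = 4·17.
Back-substitution yields 100·(-264) + 3772·(7) = 4, so one solution is u = -264·17 = -4488, v = 7·17 = 119.
Solutions in u differ by 3772/4 = 943; the one in [0, 943) is -4488 mod 943 = 227.

227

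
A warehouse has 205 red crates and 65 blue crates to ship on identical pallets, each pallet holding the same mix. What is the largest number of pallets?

Euclid: 205 = 3·65 + 10; 65 = 6·10 + 5; 10 = 2·5 + 0. Last nonzero remainder: 5.

5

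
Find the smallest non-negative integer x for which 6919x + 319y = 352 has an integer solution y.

Euclid: 6919 = 21·319 + 220; 319 = 1·220 + 99; 220 = 2·99 + 22; 99 = 4·22 + 11; 22 = 2·11 + 0 → gcd = 11; 352 = 11·32.
Back-substitution yields 6919·(-13) + 319·(282) = 11, so one solution is x = -13·32 = -416, y = 282·32 = 9024.
Solutions in x differ by 319/11 = 29; the one in [0, 29) is -416 mod 29 = 19.

19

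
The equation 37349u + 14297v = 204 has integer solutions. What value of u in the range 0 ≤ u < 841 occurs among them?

454

Reduce mod 14297: 37349u ≡ 204 (mod 14297). With g = gcd(37349, 14297) = 17 dividing 204, divide through: 2197u ≡ 12 (mod 841).
Since gcd(2197, 841) = 1, u ≡ 12·(2197)⁻¹ ≡ 454 (mod 841). Smallest non-negative: 454.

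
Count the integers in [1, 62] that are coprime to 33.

38

Prime factors of 33: 3, 11. Count integers ≤ 62 divisible by none of them.
By inclusion–exclusion: 62 − ⌊62/3⌋ − ⌊62/11⌋ + ⌊62/33⌋ = 38.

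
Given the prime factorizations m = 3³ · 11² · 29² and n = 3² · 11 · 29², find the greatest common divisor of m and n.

83259

min exponent per shared prime: 3² · 11 · 29² = 83259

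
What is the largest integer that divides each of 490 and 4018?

98

Euclid: 4018 = 8·490 + 98; 490 = 5·98 + 0. Last nonzero remainder: 98.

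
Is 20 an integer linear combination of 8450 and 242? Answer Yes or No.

Yes

By Bézout, 8450p + 242q = 20 has integer solutions iff gcd(8450, 242) | 20.
Euclid: 8450 = 34·242 + 222; 242 = 1·222 + 20; 222 = 11·20 + 2; 20 = 10·2 + 0. gcd = 2; 20 mod 2 = 0. Yes.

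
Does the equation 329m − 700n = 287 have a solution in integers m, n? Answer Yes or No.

By Bézout, 329m − 700n = 287 has integer solutions iff gcd(329, 700) | 287.
Euclid: 700 = 2·329 + 42; 329 = 7·42 + 35; 42 = 1·35 + 7; 35 = 5·7 + 0. gcd = 7; 287 mod 7 = 0. Yes.

Yes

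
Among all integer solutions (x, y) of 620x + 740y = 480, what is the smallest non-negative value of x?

33

Reduce mod 740: 620x ≡ 480 (mod 740). With g = gcd(620, 740) = 20 dividing 480, divide through: 31x ≡ 24 (mod 37).
Since gcd(31, 37) = 1, x ≡ 24·(31)⁻¹ ≡ 33 (mod 37). Smallest non-negative: 33.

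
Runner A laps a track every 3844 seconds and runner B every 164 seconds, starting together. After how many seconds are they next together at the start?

gcd first: 3844 = 23·164 + 72; 164 = 2·72 + 20; 72 = 3·20 + 12; 20 = 1·12 + 8; 12 = 1·8 + 4; 8 = 2·4 + 0 → gcd = 4
lcm = 3844·164/gcd = 630416/4 = 157604

157604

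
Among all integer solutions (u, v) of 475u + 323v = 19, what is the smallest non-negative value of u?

15

Euclid: 475 = 1·323 + 152; 323 = 2·152 + 19; 152 = 8·19 + 0 → gcd = 19; 19 = 19·1.
Back-substitution yields 475·(-2) + 323·(3) = 19, so one solution is u = -2·1 = -2, v = 3·1 = 3.
Solutions in u differ by 323/19 = 17; the one in [0, 17) is -2 mod 17 = 15.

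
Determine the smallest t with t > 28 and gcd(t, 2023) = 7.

35

2023 = 7·289. Any t with gcd(t, 2023) = 7 is a multiple of 7, say 7s, with s coprime to 289.
Need s > 28/7, so s ≥ 5. First s ≥ 5 with gcd(s, 289) = 1 is s = 5. Thus t = 7·5 = 35.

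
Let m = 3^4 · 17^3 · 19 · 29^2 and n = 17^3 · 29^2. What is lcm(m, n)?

6358890987

max exponent per prime: 3^4 · 17^3 · 19 · 29^2 = 6358890987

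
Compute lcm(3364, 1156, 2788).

3364 = 2² · 29²; 1156 = 2² · 17²; 2788 = 2² · 17 · 41
lcm takes max exponent of each prime: 2² · 17² · 29² · 41 = 39860036

39860036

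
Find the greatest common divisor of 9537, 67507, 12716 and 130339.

gcd(9537, 67507): 67507 = 7·9537 + 748; 9537 = 12·748 + 561; 748 = 1·561 + 187; 561 = 3·187 + 0 → 187
gcd(187, 12716): 12716 = 68·187 + 0 → 187
gcd(187, 130339): 130339 = 697·187 + 0 → 187

187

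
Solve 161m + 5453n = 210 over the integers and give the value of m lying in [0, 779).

Euclid: 5453 = 33·161 + 140; 161 = 1·140 + 21; 140 = 6·21 + 14; 21 = 1·14 + 7; 14 = 2·7 + 0 → gcd = 7; 210 = 7·30.
Back-substitution yields 161·(271) + 5453·(-8) = 7, so one solution is m = 271·30 = 8130, n = -8·30 = -240.
Solutions in m differ by 5453/7 = 779; the one in [0, 779) is 8130 mod 779 = 340.

340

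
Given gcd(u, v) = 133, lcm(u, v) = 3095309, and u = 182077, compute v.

2261

u·v = gcd·lcm = 133·3095309 = 411676097, so v = 411676097/182077 = 2261.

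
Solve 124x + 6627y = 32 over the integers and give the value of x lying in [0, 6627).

Euclid: 6627 = 53·124 + 55; 124 = 2·55 + 14; 55 = 3·14 + 13; 14 = 1·13 + 1; 13 = 13·1 + 0 → gcd = 1; 32 = 1·32.
Back-substitution yields 124·(481) + 6627·(-9) = 1, so one solution is x = 481·32 = 15392, y = -9·32 = -288.
Solutions in x differ by 6627/1 = 6627; the one in [0, 6627) is 15392 mod 6627 = 2138.

2138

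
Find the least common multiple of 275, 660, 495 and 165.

9900

275 = 5² · 11; 660 = 2² · 3 · 5 · 11; 495 = 3² · 5 · 11; 165 = 3 · 5 · 11
lcm takes max exponent of each prime: 2² · 3² · 5² · 11 = 9900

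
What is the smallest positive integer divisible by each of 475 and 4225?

80275

gcd first: 4225 = 8·475 + 425; 475 = 1·425 + 50; 425 = 8·50 + 25; 50 = 2·25 + 0 → gcd = 25
lcm = 475·4225/gcd = 2006875/25 = 80275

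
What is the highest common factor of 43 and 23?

43 = 43
23 = 23
Common: 1 = 1

1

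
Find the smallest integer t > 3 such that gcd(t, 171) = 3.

6

Multiples of 3 above 3: 3·2, 3·3, … . Need the cofactor coprime to 171/3 = 57.
Checking s = 2, 3, … the first with gcd(s, 57) = 1 is s = 2, giving 6.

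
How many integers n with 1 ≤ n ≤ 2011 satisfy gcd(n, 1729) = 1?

1509

1729 = 7·13·19. Inclusion–exclusion on these primes:
2011 − ⌊2011/7⌋ − ⌊2011/13⌋ − ⌊2011/19⌋ + ⌊2011/91⌋ + ⌊2011/133⌋ + ⌊2011/247⌋ − ⌊2011/1729⌋ = 1509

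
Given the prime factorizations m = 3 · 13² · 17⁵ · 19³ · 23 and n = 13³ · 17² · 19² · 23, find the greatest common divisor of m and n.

405526823

min exponent per shared prime: 13² · 17² · 19² · 23 = 405526823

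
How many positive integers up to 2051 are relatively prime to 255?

1030

Prime factors of 255: 3, 5, 17. Count integers ≤ 2051 divisible by none of them.
By inclusion–exclusion: 2051 − ⌊2051/3⌋ − ⌊2051/5⌋ − ⌊2051/17⌋ + ⌊2051/15⌋ + ⌊2051/51⌋ + ⌊2051/85⌋ − ⌊2051/255⌋ = 1030.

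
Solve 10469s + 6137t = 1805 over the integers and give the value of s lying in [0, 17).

16

Euclid: 10469 = 1·6137 + 4332; 6137 = 1·4332 + 1805; 4332 = 2·1805 + 722; 1805 = 2·722 + 361; 722 = 2·361 + 0 → gcd = 361; 1805 = 361·5.
Back-substitution yields 10469·(-7) + 6137·(12) = 361, so one solution is s = -7·5 = -35, t = 12·5 = 60.
Solutions in s differ by 6137/361 = 17; the one in [0, 17) is -35 mod 17 = 16.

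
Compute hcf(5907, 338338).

Euclid: 338338 = 57·5907 + 1639; 5907 = 3·1639 + 990; 1639 = 1·990 + 649; 990 = 1·649 + 341; 649 = 1·341 + 308; 341 = 1·308 + 33; 308 = 9·33 + 11; 33 = 3·11 + 0. Last nonzero remainder: 11.

11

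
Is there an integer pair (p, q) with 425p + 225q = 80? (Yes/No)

gcd(425, 225): 425 = 1·225 + 200; 225 = 1·200 + 25; 200 = 8·25 + 0 → 25
25 does not divide 80, so a solution does not exist.

No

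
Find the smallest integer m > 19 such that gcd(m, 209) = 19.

Multiples of 19 above 19: 19·2, 19·3, … . Need the cofactor coprime to 209/19 = 11.
Checking s = 2, 3, … the first with gcd(s, 11) = 1 is s = 2, giving 38.

38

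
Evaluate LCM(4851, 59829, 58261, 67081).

7896171591

4851 = 3² · 7² · 11; 59829 = 3 · 7² · 11 · 37; 58261 = 7² · 29 · 41; 67081 = 7² · 37²
lcm takes max exponent of each prime: 3² · 7² · 11 · 29 · 37² · 41 = 7896171591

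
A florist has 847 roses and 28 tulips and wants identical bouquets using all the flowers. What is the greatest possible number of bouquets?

7

Euclid: 847 = 30·28 + 7; 28 = 4·7 + 0. Last nonzero remainder: 7.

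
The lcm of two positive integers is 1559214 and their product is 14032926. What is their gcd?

9

From gcd × lcm = mn: gcd = 14032926 / 1559214 = 9.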